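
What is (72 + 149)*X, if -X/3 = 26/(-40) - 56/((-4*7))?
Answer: -17901/20 ≈ -895.05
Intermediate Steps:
X = -81/20 (X = -3*(26/(-40) - 56/((-4*7))) = -3*(26*(-1/40) - 56/(-28)) = -3*(-13/20 - 56*(-1/28)) = -3*(-13/20 + 2) = -3*27/20 = -81/20 ≈ -4.0500)
(72 + 149)*X = (72 + 149)*(-81/20) = 221*(-81/20) = -17901/20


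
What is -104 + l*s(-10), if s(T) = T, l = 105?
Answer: -1154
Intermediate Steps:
-104 + l*s(-10) = -104 + 105*(-10) = -104 - 1050 = -1154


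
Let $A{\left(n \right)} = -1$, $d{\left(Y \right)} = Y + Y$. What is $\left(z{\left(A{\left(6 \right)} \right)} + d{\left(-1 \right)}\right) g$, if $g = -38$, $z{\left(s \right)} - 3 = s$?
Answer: $0$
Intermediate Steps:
$d{\left(Y \right)} = 2 Y$
$z{\left(s \right)} = 3 + s$
$\left(z{\left(A{\left(6 \right)} \right)} + d{\left(-1 \right)}\right) g = \left(\left(3 - 1\right) + 2 \left(-1\right)\right) \left(-38\right) = \left(2 - 2\right) \left(-38\right) = 0 \left(-38\right) = 0$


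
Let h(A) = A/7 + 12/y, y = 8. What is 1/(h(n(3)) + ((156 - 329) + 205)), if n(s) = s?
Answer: 14/475 ≈ 0.029474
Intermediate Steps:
h(A) = 3/2 + A/7 (h(A) = A/7 + 12/8 = A*(1/7) + 12*(1/8) = A/7 + 3/2 = 3/2 + A/7)
1/(h(n(3)) + ((156 - 329) + 205)) = 1/((3/2 + (1/7)*3) + ((156 - 329) + 205)) = 1/((3/2 + 3/7) + (-173 + 205)) = 1/(27/14 + 32) = 1/(475/14) = 14/475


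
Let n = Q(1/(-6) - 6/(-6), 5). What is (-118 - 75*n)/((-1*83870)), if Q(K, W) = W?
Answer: 493/83870 ≈ 0.0058781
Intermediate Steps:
n = 5
(-118 - 75*n)/((-1*83870)) = (-118 - 75*5)/((-1*83870)) = (-118 - 375)/(-83870) = -493*(-1/83870) = 493/83870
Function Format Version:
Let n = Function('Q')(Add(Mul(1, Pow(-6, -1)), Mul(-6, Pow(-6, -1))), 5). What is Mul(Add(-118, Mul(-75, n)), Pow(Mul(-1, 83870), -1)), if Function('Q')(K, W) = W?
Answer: Rational(493, 83870) ≈ 0.0058781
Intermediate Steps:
n = 5
Mul(Add(-118, Mul(-75, n)), Pow(Mul(-1, 83870), -1)) = Mul(Add(-118, Mul(-75, 5)), Pow(Mul(-1, 83870), -1)) = Mul(Add(-118, -375), Pow(-83870, -1)) = Mul(-493, Rational(-1, 83870)) = Rational(493, 83870)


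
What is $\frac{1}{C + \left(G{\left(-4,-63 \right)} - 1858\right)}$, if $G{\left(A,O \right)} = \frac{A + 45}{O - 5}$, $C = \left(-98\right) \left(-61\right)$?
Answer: $\frac{68}{280119} \approx 0.00024275$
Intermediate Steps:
$C = 5978$
$G{\left(A,O \right)} = \frac{45 + A}{-5 + O}$
$\frac{1}{C + \left(G{\left(-4,-63 \right)} - 1858\right)} = \frac{1}{5978 - \left(1858 - \frac{45 - 4}{-5 - 63}\right)} = \frac{1}{5978 - \left(1858 - \frac{1}{-68} \cdot 41\right)} = \frac{1}{5978 - \frac{126385}{68}} = \frac{1}{\frac{280119}{68}} = \frac{68}{280119}$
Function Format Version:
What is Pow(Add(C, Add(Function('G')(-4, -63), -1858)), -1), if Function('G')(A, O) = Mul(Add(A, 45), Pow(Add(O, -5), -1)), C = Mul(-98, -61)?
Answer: Rational(68, 280119) ≈ 0.00024275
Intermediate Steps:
C = 5978
Function('G')(A, O) = Mul(Pow(Add(-5, O), -1), Add(45, A)) (Function('G')(A, O) = Mul(Add(45, A), Pow(Add(-5, O), -1)) = Mul(Pow(Add(-5, O), -1), Add(45, A)))
Pow(Add(C, Add(Function('G')(-4, -63), -1858)), -1) = Pow(Add(5978, Add(Mul(Pow(Add(-5, -63), -1), Add(45, -4)), -1858)), -1) = Pow(Add(5978, Add(Mul(Pow(-68, -1), 41), -1858)), -1) = Pow(Add(5978, Add(Mul(Rational(-1, 68), 41), -1858)), -1) = Pow(Add(5978, Add(Rational(-41, 68), -1858)), -1) = Pow(Add(5978, Rational(-126385, 68)), -1) = Pow(Rational(280119, 68), -1) = Rational(68, 280119)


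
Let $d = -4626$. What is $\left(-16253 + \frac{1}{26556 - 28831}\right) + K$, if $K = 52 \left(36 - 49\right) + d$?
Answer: $- \frac{49037626}{2275} \approx -21555.0$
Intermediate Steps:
$K = -5302$ ($K = 52 \left(36 - 49\right) - 4626 = 52 \left(-13\right) - 4626 = -676 - 4626 = -5302$)
$\left(-16253 + \frac{1}{26556 - 28831}\right) + K = \left(-16253 + \frac{1}{26556 - 28831}\right) - 5302 = \left(-16253 + \frac{1}{-2275}\right) - 5302 = \left(-16253 - \frac{1}{2275}\right) - 5302 = - \frac{36975576}{2275} - 5302 = - \frac{49037626}{2275}$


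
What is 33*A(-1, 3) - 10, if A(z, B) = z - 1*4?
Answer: -175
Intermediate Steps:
A(z, B) = -4 + z (A(z, B) = z - 4 = -4 + z)
33*A(-1, 3) - 10 = 33*(-4 - 1) - 10 = 33*(-5) - 10 = -165 - 10 = -175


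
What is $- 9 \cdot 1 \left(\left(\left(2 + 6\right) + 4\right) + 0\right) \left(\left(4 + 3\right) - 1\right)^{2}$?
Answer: $-3888$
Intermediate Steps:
$- 9 \cdot 1 \left(\left(\left(2 + 6\right) + 4\right) + 0\right) \left(\left(4 + 3\right) - 1\right)^{2} = - 9 \cdot 1 \left(\left(8 + 4\right) + 0\right) \left(7 - 1\right)^{2} = - 9 \cdot 1 \left(12 + 0\right) 6^{2} = - 9 \cdot 1 \cdot 12 \cdot 36 = \left(-9\right) 12 \cdot 36 = \left(-108\right) 36 = -3888$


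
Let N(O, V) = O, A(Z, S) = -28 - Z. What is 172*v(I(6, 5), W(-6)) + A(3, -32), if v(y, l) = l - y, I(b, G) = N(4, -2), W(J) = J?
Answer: -1751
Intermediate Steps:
I(b, G) = 4
172*v(I(6, 5), W(-6)) + A(3, -32) = 172*(-6 - 1*4) + (-28 - 1*3) = 172*(-6 - 4) + (-28 - 3) = 172*(-10) - 31 = -1720 - 31 = -1751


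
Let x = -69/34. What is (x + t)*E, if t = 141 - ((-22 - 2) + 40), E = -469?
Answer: -1960889/34 ≈ -57673.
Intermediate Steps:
x = -69/34 (x = -69*1/34 = -69/34 ≈ -2.0294)
t = 125 (t = 141 - (-24 + 40) = 141 - 1*16 = 141 - 16 = 125)
(x + t)*E = (-69/34 + 125)*(-469) = (4181/34)*(-469) = -1960889/34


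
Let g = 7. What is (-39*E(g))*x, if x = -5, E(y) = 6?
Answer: 1170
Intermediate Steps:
(-39*E(g))*x = -39*6*(-5) = -234*(-5) = 1170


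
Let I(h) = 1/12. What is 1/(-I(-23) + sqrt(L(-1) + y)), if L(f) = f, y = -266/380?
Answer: -60/1229 - 72*I*sqrt(170)/1229 ≈ -0.04882 - 0.76384*I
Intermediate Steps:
y = -7/10 (y = -266*1/380 = -7/10 ≈ -0.70000)
I(h) = 1/12
1/(-I(-23) + sqrt(L(-1) + y)) = 1/(-1*1/12 + sqrt(-1 - 7/10)) = 1/(-1/12 + sqrt(-17/10)) = 1/(-1/12 + I*sqrt(170)/10)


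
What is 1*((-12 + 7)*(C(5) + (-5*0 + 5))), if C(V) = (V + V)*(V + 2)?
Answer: -375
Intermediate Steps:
C(V) = 2*V*(2 + V) (C(V) = (2*V)*(2 + V) = 2*V*(2 + V))
1*((-12 + 7)*(C(5) + (-5*0 + 5))) = 1*((-12 + 7)*(2*5*(2 + 5) + (-5*0 + 5))) = 1*(-5*(2*5*7 + (0 + 5))) = 1*(-5*(70 + 5)) = 1*(-5*75) = 1*(-375) = -375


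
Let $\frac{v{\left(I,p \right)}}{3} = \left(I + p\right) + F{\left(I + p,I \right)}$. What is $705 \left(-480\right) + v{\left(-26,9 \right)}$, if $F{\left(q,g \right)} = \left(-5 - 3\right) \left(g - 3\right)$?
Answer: $-337755$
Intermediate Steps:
$F{\left(q,g \right)} = 24 - 8 g$ ($F{\left(q,g \right)} = - 8 \left(-3 + g\right) = 24 - 8 g$)
$v{\left(I,p \right)} = 72 - 21 I + 3 p$ ($v{\left(I,p \right)} = 3 \left(\left(I + p\right) - \left(-24 + 8 I\right)\right) = 3 \left(24 + p - 7 I\right) = 72 - 21 I + 3 p$)
$705 \left(-480\right) + v{\left(-26,9 \right)} = 705 \left(-480\right) + \left(72 - -546 + 3 \cdot 9\right) = -338400 + \left(72 + 546 + 27\right) = -338400 + 645 = -337755$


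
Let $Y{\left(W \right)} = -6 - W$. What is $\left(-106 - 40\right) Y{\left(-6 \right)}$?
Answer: $0$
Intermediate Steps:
$\left(-106 - 40\right) Y{\left(-6 \right)} = \left(-106 - 40\right) \left(-6 - -6\right) = - 146 \left(-6 + 6\right) = \left(-146\right) 0 = 0$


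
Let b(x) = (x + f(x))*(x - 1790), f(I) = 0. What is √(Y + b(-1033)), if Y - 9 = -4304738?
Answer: I*√1388570 ≈ 1178.4*I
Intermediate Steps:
Y = -4304729 (Y = 9 - 4304738 = -4304729)
b(x) = x*(-1790 + x) (b(x) = (x + 0)*(x - 1790) = x*(-1790 + x))
√(Y + b(-1033)) = √(-4304729 - 1033*(-1790 - 1033)) = √(-4304729 - 1033*(-2823)) = √(-4304729 + 2916159) = √(-1388570) = I*√1388570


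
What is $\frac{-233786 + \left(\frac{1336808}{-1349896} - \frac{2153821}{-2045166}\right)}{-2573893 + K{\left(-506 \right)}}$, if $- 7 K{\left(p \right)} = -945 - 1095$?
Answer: $\frac{564748792877461507}{6216962398868127162} \approx 0.09084$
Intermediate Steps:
$K{\left(p \right)} = \frac{2040}{7}$ ($K{\left(p \right)} = - \frac{-945 - 1095}{7} = \left(- \frac{1}{7}\right) \left(-2040\right) = \frac{2040}{7}$)
$\frac{-233786 + \left(\frac{1336808}{-1349896} - \frac{2153821}{-2045166}\right)}{-2573893 + K{\left(-506 \right)}} = \frac{-233786 + \left(\frac{1336808}{-1349896} - \frac{2153821}{-2045166}\right)}{-2573893 + \frac{2040}{7}} = \frac{-233786 + \left(1336808 \left(- \frac{1}{1349896}\right) - - \frac{2153821}{2045166}\right)}{- \frac{18015211}{7}} = \left(-233786 + \left(- \frac{167101}{168737} + \frac{2153821}{2045166}\right)\right) \left(- \frac{7}{18015211}\right) = \left(-233786 + \frac{21680010311}{345095175342}\right) \left(- \frac{7}{18015211}\right) = \left(- \frac{80678398982494501}{345095175342}\right) \left(- \frac{7}{18015211}\right) = \frac{564748792877461507}{6216962398868127162}$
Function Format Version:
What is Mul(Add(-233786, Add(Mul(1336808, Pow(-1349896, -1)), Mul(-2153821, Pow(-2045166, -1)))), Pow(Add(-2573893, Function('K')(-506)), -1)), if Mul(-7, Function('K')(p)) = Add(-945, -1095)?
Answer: Rational(564748792877461507, 6216962398868127162) ≈ 0.090840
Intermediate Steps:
Function('K')(p) = Rational(2040, 7) (Function('K')(p) = Mul(Rational(-1, 7), Add(-945, -1095)) = Mul(Rational(-1, 7), -2040) = Rational(2040, 7))
Mul(Add(-233786, Add(Mul(1336808, Pow(-1349896, -1)), Mul(-2153821, Pow(-2045166, -1)))), Pow(Add(-2573893, Function('K')(-506)), -1)) = Mul(Add(-233786, Add(Mul(1336808, Pow(-1349896, -1)), Mul(-2153821, Pow(-2045166, -1)))), Pow(Add(-2573893, Rational(2040, 7)), -1)) = Mul(Add(-233786, Add(Mul(1336808, Rational(-1, 1349896)), Mul(-2153821, Rational(-1, 2045166)))), Pow(Rational(-18015211, 7), -1)) = Mul(Add(-233786, Add(Rational(-167101, 168737), Rational(2153821, 2045166))), Rational(-7, 18015211)) = Mul(Add(-233786, Rational(21680010311, 345095175342)), Rational(-7, 18015211)) = Mul(Rational(-80678398982494501, 345095175342), Rational(-7, 18015211)) = Rational(564748792877461507, 6216962398868127162)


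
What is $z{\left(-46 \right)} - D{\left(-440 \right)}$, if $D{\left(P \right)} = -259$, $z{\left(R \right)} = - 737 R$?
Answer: $34161$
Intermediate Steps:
$z{\left(-46 \right)} - D{\left(-440 \right)} = \left(-737\right) \left(-46\right) - -259 = 33902 + 259 = 34161$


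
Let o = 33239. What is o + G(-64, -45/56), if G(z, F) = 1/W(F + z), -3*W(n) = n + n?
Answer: 120624415/3629 ≈ 33239.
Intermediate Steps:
W(n) = -2*n/3 (W(n) = -(n + n)/3 = -2*n/3)
G(z, F) = 1/(-2*F/3 - 2*z/3) (G(z, F) = 1/(-2*(F + z)/3) = 1/(-2*F/3 - 2*z/3))
o + G(-64, -45/56) = 33239 + 3/(2*(-(-45)/56 - 1*(-64))) = 33239 + 3/(2*(-(-45)/56 + 64)) = 33239 + 3/(2*(-1*(-45/56) + 64)) = 33239 + 3/(2*(45/56 + 64)) = 33239 + 3/(2*(3629/56)) = 33239 + (3/2)*(56/3629) = 33239 + 84/3629 = 120624415/3629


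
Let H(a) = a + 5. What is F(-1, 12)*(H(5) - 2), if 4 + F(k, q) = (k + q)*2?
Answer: 144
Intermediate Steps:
H(a) = 5 + a
F(k, q) = -4 + 2*k + 2*q (F(k, q) = -4 + (k + q)*2 = -4 + (2*k + 2*q) = -4 + 2*k + 2*q)
F(-1, 12)*(H(5) - 2) = (-4 + 2*(-1) + 2*12)*((5 + 5) - 2) = (-4 - 2 + 24)*(10 - 2) = 18*8 = 144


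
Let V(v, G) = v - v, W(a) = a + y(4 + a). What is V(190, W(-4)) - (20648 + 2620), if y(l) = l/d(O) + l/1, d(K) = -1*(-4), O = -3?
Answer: -23268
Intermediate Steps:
d(K) = 4
y(l) = 5*l/4 (y(l) = l/4 + l/1 = l*(¼) + l*1 = l/4 + l = 5*l/4)
W(a) = 5 + 9*a/4 (W(a) = a + 5*(4 + a)/4 = a + (5 + 5*a/4) = 5 + 9*a/4)
V(v, G) = 0
V(190, W(-4)) - (20648 + 2620) = 0 - (20648 + 2620) = 0 - 1*23268 = 0 - 23268 = -23268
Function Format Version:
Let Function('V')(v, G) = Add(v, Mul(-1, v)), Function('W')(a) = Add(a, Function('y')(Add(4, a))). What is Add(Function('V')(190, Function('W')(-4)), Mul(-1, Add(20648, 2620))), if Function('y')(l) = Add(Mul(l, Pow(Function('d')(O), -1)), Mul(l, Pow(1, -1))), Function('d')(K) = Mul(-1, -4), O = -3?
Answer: -23268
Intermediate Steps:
Function('d')(K) = 4
Function('y')(l) = Mul(Rational(5, 4), l) (Function('y')(l) = Add(Mul(l, Pow(4, -1)), Mul(l, Pow(1, -1))) = Add(Mul(l, Rational(1, 4)), Mul(l, 1)) = Add(Mul(Rational(1, 4), l), l) = Mul(Rational(5, 4), l))
Function('W')(a) = Add(5, Mul(Rational(9, 4), a)) (Function('W')(a) = Add(a, Mul(Rational(5, 4), Add(4, a))) = Add(a, Add(5, Mul(Rational(5, 4), a))) = Add(5, Mul(Rational(9, 4), a)))
Function('V')(v, G) = 0
Add(Function('V')(190, Function('W')(-4)), Mul(-1, Add(20648, 2620))) = Add(0, Mul(-1, Add(20648, 2620))) = Add(0, Mul(-1, 23268)) = Add(0, -23268) = -23268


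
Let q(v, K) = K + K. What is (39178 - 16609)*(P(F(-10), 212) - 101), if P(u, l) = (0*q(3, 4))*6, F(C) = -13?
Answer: -2279469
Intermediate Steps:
q(v, K) = 2*K
P(u, l) = 0 (P(u, l) = (0*(2*4))*6 = (0*8)*6 = 0*6 = 0)
(39178 - 16609)*(P(F(-10), 212) - 101) = (39178 - 16609)*(0 - 101) = 22569*(-101) = -2279469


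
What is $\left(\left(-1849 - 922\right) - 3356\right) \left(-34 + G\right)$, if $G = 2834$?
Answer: $-17155600$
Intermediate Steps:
$\left(\left(-1849 - 922\right) - 3356\right) \left(-34 + G\right) = \left(\left(-1849 - 922\right) - 3356\right) \left(-34 + 2834\right) = \left(-2771 - 3356\right) 2800 = \left(-6127\right) 2800 = -17155600$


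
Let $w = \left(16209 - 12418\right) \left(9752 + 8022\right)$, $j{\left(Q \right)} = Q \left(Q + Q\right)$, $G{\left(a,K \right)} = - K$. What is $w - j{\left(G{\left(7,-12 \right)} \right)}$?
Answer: $67380946$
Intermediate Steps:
$j{\left(Q \right)} = 2 Q^{2}$ ($j{\left(Q \right)} = Q 2 Q = 2 Q^{2}$)
$w = 67381234$ ($w = 3791 \cdot 17774 = 67381234$)
$w - j{\left(G{\left(7,-12 \right)} \right)} = 67381234 - 2 \left(\left(-1\right) \left(-12\right)\right)^{2} = 67381234 - 2 \cdot 12^{2} = 67381234 - 2 \cdot 144 = 67381234 - 288 = 67380946$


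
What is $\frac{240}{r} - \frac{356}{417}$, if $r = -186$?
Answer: $- \frac{27716}{12927} \approx -2.144$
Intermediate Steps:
$\frac{240}{r} - \frac{356}{417} = \frac{240}{-186} - \frac{356}{417} = 240 \left(- \frac{1}{186}\right) - \frac{356}{417} = - \frac{40}{31} - \frac{356}{417} = - \frac{27716}{12927}$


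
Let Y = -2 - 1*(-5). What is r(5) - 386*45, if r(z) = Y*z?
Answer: -17355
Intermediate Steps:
Y = 3 (Y = -2 + 5 = 3)
r(z) = 3*z
r(5) - 386*45 = 3*5 - 386*45 = 15 - 17370 = -17355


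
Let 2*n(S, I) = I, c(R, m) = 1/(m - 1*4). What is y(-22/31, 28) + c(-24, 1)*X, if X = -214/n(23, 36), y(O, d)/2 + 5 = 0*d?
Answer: -163/27 ≈ -6.0370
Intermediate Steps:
c(R, m) = 1/(-4 + m) (c(R, m) = 1/(m - 4) = 1/(-4 + m))
n(S, I) = I/2
y(O, d) = -10 (y(O, d) = -10 + 2*(0*d) = -10 + 2*0 = -10 + 0 = -10)
X = -107/9 (X = -214/((½)*36) = -214/18 = -214*1/18 = -107/9 ≈ -11.889)
y(-22/31, 28) + c(-24, 1)*X = -10 - 107/9/(-4 + 1) = -10 - 107/9/(-3) = -10 - ⅓*(-107/9) = -10 + 107/27 = -163/27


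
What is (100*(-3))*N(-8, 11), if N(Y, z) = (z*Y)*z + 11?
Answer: 287100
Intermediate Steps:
N(Y, z) = 11 + Y*z**2 (N(Y, z) = (Y*z)*z + 11 = Y*z**2 + 11 = 11 + Y*z**2)
(100*(-3))*N(-8, 11) = (100*(-3))*(11 - 8*11**2) = -300*(11 - 8*121) = -300*(11 - 968) = -300*(-957) = 287100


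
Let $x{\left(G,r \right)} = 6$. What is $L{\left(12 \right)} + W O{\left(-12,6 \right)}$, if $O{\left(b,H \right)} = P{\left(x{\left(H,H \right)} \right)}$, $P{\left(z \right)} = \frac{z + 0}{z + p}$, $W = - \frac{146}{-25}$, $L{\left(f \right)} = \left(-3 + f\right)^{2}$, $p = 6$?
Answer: $\frac{2098}{25} \approx 83.92$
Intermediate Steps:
$W = \frac{146}{25}$ ($W = \left(-146\right) \left(- \frac{1}{25}\right) = \frac{146}{25} \approx 5.84$)
$P{\left(z \right)} = \frac{z}{6 + z}$ ($P{\left(z \right)} = \frac{z + 0}{z + 6} = \frac{z}{6 + z}$)
$O{\left(b,H \right)} = \frac{1}{2}$ ($O{\left(b,H \right)} = \frac{6}{6 + 6} = \frac{6}{12} = 6 \cdot \frac{1}{12} = \frac{1}{2}$)
$L{\left(12 \right)} + W O{\left(-12,6 \right)} = \left(-3 + 12\right)^{2} + \frac{146}{25} \cdot \frac{1}{2} = 9^{2} + \frac{73}{25} = 81 + \frac{73}{25} = \frac{2098}{25}$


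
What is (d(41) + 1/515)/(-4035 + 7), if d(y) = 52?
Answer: -26781/2074420 ≈ -0.012910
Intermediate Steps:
(d(41) + 1/515)/(-4035 + 7) = (52 + 1/515)/(-4035 + 7) = (52 + 1/515)/(-4028) = (26781/515)*(-1/4028) = -26781/2074420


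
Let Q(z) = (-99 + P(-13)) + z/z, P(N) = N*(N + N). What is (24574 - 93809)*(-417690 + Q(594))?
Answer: 28902150750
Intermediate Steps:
P(N) = 2*N² (P(N) = N*(2*N) = 2*N²)
Q(z) = 240 (Q(z) = (-99 + 2*(-13)²) + z/z = (-99 + 2*169) + 1 = (-99 + 338) + 1 = 239 + 1 = 240)
(24574 - 93809)*(-417690 + Q(594)) = (24574 - 93809)*(-417690 + 240) = -69235*(-417450) = 28902150750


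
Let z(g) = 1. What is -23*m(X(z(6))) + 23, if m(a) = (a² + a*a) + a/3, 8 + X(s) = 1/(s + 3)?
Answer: -64331/24 ≈ -2680.5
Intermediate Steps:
X(s) = -8 + 1/(3 + s) (X(s) = -8 + 1/(s + 3) = -8 + 1/(3 + s))
m(a) = 2*a² + a/3 (m(a) = (a² + a²) + a*(⅓) = 2*a² + a/3)
-23*m(X(z(6))) + 23 = -23*(-23 - 8*1)/(3 + 1)*(1 + 6*((-23 - 8*1)/(3 + 1)))/3 + 23 = -23*(-23 - 8)/4*(1 + 6*((-23 - 8)/4))/3 + 23 = -23*(¼)*(-31)*(1 + 6*((¼)*(-31)))/3 + 23 = -23*(-31)*(1 + 6*(-31/4))/(3*4) + 23 = -23*(-31)*(1 - 93/2)/(3*4) + 23 = -23*(-31)*(-91)/(3*4*2) + 23 = -23*2821/24 + 23 = -64883/24 + 23 = -64331/24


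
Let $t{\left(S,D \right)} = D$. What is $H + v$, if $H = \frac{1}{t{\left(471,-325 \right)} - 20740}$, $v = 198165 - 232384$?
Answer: $- \frac{720823236}{21065} \approx -34219.0$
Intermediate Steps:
$v = -34219$ ($v = 198165 - 232384 = -34219$)
$H = - \frac{1}{21065}$ ($H = \frac{1}{-325 - 20740} = \frac{1}{-21065} = - \frac{1}{21065} \approx -4.7472 \cdot 10^{-5}$)
$H + v = - \frac{1}{21065} - 34219 = - \frac{720823236}{21065}$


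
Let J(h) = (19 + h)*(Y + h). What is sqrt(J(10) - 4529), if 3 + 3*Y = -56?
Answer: 2*I*sqrt(10821)/3 ≈ 69.349*I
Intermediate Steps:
Y = -59/3 (Y = -1 + (1/3)*(-56) = -1 - 56/3 = -59/3 ≈ -19.667)
J(h) = (19 + h)*(-59/3 + h)
sqrt(J(10) - 4529) = sqrt((-1121/3 + 10**2 - 2/3*10) - 4529) = sqrt((-1121/3 + 100 - 20/3) - 4529) = sqrt(-841/3 - 4529) = sqrt(-14428/3) = 2*I*sqrt(10821)/3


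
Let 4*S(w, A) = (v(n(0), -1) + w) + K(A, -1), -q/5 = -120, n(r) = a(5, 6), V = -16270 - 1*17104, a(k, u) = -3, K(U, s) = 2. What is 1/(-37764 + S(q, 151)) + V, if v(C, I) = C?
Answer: -5021351922/150457 ≈ -33374.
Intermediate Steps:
V = -33374 (V = -16270 - 17104 = -33374)
n(r) = -3
q = 600 (q = -5*(-120) = 600)
S(w, A) = -¼ + w/4 (S(w, A) = ((-3 + w) + 2)/4 = (-1 + w)/4 = -¼ + w/4)
1/(-37764 + S(q, 151)) + V = 1/(-37764 + (-¼ + (¼)*600)) - 33374 = 1/(-37764 + (-¼ + 150)) - 33374 = 1/(-37764 + 599/4) - 33374 = 1/(-150457/4) - 33374 = -4/150457 - 33374 = -5021351922/150457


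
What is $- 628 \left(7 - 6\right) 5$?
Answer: $-3140$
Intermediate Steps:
$- 628 \left(7 - 6\right) 5 = - 628 \cdot 1 \cdot 5 = \left(-628\right) 5 = -3140$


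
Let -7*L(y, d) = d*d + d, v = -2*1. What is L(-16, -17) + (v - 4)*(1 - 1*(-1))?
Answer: -356/7 ≈ -50.857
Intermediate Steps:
v = -2
L(y, d) = -d/7 - d**2/7 (L(y, d) = -(d*d + d)/7 = -(d**2 + d)/7 = -(d + d**2)/7 = -d/7 - d**2/7)
L(-16, -17) + (v - 4)*(1 - 1*(-1)) = -1/7*(-17)*(1 - 17) + (-2 - 4)*(1 - 1*(-1)) = -1/7*(-17)*(-16) - 6*(1 + 1) = -272/7 - 6*2 = -272/7 - 12 = -356/7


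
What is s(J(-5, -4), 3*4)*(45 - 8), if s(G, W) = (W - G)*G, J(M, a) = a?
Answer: -2368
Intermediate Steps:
s(G, W) = G*(W - G)
s(J(-5, -4), 3*4)*(45 - 8) = (-4*(3*4 - 1*(-4)))*(45 - 8) = -4*(12 + 4)*37 = -4*16*37 = -64*37 = -2368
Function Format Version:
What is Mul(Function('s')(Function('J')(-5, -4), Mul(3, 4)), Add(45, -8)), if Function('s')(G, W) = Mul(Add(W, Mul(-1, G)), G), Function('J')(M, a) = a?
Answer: -2368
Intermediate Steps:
Function('s')(G, W) = Mul(G, Add(W, Mul(-1, G)))
Mul(Function('s')(Function('J')(-5, -4), Mul(3, 4)), Add(45, -8)) = Mul(Mul(-4, Add(Mul(3, 4), Mul(-1, -4))), Add(45, -8)) = Mul(Mul(-4, Add(12, 4)), 37) = Mul(Mul(-4, 16), 37) = Mul(-64, 37) = -2368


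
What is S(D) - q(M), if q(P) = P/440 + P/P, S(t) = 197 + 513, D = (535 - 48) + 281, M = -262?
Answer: 156111/220 ≈ 709.60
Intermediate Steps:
D = 768 (D = 487 + 281 = 768)
S(t) = 710
q(P) = 1 + P/440 (q(P) = P*(1/440) + 1 = P/440 + 1 = 1 + P/440)
S(D) - q(M) = 710 - (1 + (1/440)*(-262)) = 710 - (1 - 131/220) = 710 - 1*89/220 = 710 - 89/220 = 156111/220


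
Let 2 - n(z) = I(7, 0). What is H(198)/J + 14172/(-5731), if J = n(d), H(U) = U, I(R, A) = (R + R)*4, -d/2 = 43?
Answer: -105557/17193 ≈ -6.1395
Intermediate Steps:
d = -86 (d = -2*43 = -86)
I(R, A) = 8*R (I(R, A) = (2*R)*4 = 8*R)
n(z) = -54 (n(z) = 2 - 8*7 = 2 - 1*56 = 2 - 56 = -54)
J = -54
H(198)/J + 14172/(-5731) = 198/(-54) + 14172/(-5731) = 198*(-1/54) + 14172*(-1/5731) = -11/3 - 14172/5731 = -105557/17193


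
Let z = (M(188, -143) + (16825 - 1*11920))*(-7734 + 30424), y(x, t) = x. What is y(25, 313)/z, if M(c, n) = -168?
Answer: 5/21496506 ≈ 2.3260e-7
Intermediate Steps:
z = 107482530 (z = (-168 + (16825 - 1*11920))*(-7734 + 30424) = (-168 + (16825 - 11920))*22690 = (-168 + 4905)*22690 = 4737*22690 = 107482530)
y(25, 313)/z = 25/107482530 = 25*(1/107482530) = 5/21496506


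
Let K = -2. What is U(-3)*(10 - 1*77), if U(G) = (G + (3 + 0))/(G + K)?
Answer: 0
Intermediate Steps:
U(G) = (3 + G)/(-2 + G) (U(G) = (G + (3 + 0))/(G - 2) = (G + 3)/(-2 + G) = (3 + G)/(-2 + G))
U(-3)*(10 - 1*77) = ((3 - 3)/(-2 - 3))*(10 - 1*77) = (0/(-5))*(10 - 77) = -⅕*0*(-67) = 0*(-67) = 0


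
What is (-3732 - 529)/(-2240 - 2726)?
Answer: 4261/4966 ≈ 0.85803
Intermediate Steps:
(-3732 - 529)/(-2240 - 2726) = -4261/(-4966) = -4261*(-1/4966) = 4261/4966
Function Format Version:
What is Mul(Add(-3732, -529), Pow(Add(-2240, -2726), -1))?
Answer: Rational(4261, 4966) ≈ 0.85803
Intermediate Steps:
Mul(Add(-3732, -529), Pow(Add(-2240, -2726), -1)) = Mul(-4261, Pow(-4966, -1)) = Mul(-4261, Rational(-1, 4966)) = Rational(4261, 4966)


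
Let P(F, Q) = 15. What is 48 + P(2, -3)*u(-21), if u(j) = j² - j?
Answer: 6978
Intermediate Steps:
48 + P(2, -3)*u(-21) = 48 + 15*(-21*(-1 - 21)) = 48 + 15*(-21*(-22)) = 48 + 15*462 = 48 + 6930 = 6978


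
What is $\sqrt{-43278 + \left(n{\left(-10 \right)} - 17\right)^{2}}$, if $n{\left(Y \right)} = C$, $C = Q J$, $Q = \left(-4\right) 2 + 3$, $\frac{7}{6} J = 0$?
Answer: $i \sqrt{42989} \approx 207.34 i$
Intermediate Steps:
$J = 0$ ($J = \frac{6}{7} \cdot 0 = 0$)
$Q = -5$ ($Q = -8 + 3 = -5$)
$C = 0$ ($C = \left(-5\right) 0 = 0$)
$n{\left(Y \right)} = 0$
$\sqrt{-43278 + \left(n{\left(-10 \right)} - 17\right)^{2}} = \sqrt{-43278 + \left(0 - 17\right)^{2}} = \sqrt{-43278 + \left(-17\right)^{2}} = \sqrt{-43278 + 289} = \sqrt{-42989} = i \sqrt{42989}$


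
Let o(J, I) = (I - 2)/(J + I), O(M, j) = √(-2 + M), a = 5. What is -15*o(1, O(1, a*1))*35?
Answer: 525/2 - 1575*I/2 ≈ 262.5 - 787.5*I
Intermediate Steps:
o(J, I) = (-2 + I)/(I + J)
-15*o(1, O(1, a*1))*35 = -15*(-2 + √(-2 + 1))/(√(-2 + 1) + 1)*35 = -15*(-2 + √(-1))/(√(-1) + 1)*35 = -15*(-2 + I)/(I + 1)*35 = -15*(-2 + I)/(1 + I)*35 = -15*(1 - I)/2*(-2 + I)*35 = -15*(1 - I)*(-2 + I)/2*35 = -525*(1 - I)*(-2 + I)/2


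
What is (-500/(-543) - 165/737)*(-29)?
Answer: -735295/36381 ≈ -20.211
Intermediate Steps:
(-500/(-543) - 165/737)*(-29) = (-500*(-1/543) - 165*1/737)*(-29) = (500/543 - 15/67)*(-29) = (25355/36381)*(-29) = -735295/36381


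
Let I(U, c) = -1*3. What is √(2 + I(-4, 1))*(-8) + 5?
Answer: 5 - 8*I ≈ 5.0 - 8.0*I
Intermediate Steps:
I(U, c) = -3
√(2 + I(-4, 1))*(-8) + 5 = √(2 - 3)*(-8) + 5 = √(-1)*(-8) + 5 = I*(-8) + 5 = -8*I + 5 = 5 - 8*I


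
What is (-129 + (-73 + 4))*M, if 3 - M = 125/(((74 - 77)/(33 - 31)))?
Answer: -17094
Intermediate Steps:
M = 259/3 (M = 3 - 125/((74 - 77)/(33 - 31)) = 3 - 125/((-3/2)) = 3 - 125/((-3*½)) = 3 - 125/(-3/2) = 3 - 125*(-2)/3 = 3 - 1*(-250/3) = 3 + 250/3 = 259/3 ≈ 86.333)
(-129 + (-73 + 4))*M = (-129 + (-73 + 4))*(259/3) = (-129 - 69)*(259/3) = -198*259/3 = -17094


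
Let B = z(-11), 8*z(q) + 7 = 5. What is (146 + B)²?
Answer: 339889/16 ≈ 21243.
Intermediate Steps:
z(q) = -¼ (z(q) = -7/8 + (⅛)*5 = -7/8 + 5/8 = -¼)
B = -¼ ≈ -0.25000
(146 + B)² = (146 - ¼)² = (583/4)² = 339889/16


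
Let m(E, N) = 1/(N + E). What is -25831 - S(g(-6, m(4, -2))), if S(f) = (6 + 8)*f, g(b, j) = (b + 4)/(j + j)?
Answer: -25803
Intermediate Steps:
m(E, N) = 1/(E + N)
g(b, j) = (4 + b)/(2*j) (g(b, j) = (4 + b)/((2*j)) = (4 + b)*(1/(2*j)) = (4 + b)/(2*j))
S(f) = 14*f
-25831 - S(g(-6, m(4, -2))) = -25831 - 14*(4 - 6)/(2*(1/(4 - 2))) = -25831 - 14*(1/2)*(-2)/1/2 = -25831 - 14*(1/2)*(-2)/(1/2) = -25831 - 14*(1/2)*2*(-2) = -25831 - 14*(-2) = -25831 - 1*(-28) = -25831 + 28 = -25803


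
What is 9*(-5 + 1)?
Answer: -36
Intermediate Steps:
9*(-5 + 1) = 9*(-4) = -36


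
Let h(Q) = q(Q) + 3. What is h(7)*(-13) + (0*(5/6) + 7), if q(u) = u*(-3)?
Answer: 241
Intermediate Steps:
q(u) = -3*u
h(Q) = 3 - 3*Q (h(Q) = -3*Q + 3 = 3 - 3*Q)
h(7)*(-13) + (0*(5/6) + 7) = (3 - 3*7)*(-13) + (0*(5/6) + 7) = (3 - 21)*(-13) + (0*(5*(1/6)) + 7) = -18*(-13) + (0*(5/6) + 7) = 234 + (0 + 7) = 234 + 7 = 241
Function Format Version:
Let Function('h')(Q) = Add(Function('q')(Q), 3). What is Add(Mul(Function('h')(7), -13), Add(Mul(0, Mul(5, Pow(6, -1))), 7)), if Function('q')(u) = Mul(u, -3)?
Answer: 241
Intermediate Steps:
Function('q')(u) = Mul(-3, u)
Function('h')(Q) = Add(3, Mul(-3, Q)) (Function('h')(Q) = Add(Mul(-3, Q), 3) = Add(3, Mul(-3, Q)))
Add(Mul(Function('h')(7), -13), Add(Mul(0, Mul(5, Pow(6, -1))), 7)) = Add(Mul(Add(3, Mul(-3, 7)), -13), Add(Mul(0, Mul(5, Pow(6, -1))), 7)) = Add(Mul(Add(3, -21), -13), Add(Mul(0, Mul(5, Rational(1, 6))), 7)) = Add(Mul(-18, -13), Add(Mul(0, Rational(5, 6)), 7)) = Add(234, Add(0, 7)) = Add(234, 7) = 241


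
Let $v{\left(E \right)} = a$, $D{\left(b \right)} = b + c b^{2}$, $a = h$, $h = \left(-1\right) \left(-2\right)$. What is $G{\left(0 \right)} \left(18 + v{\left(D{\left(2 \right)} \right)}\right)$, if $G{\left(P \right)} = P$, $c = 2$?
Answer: $0$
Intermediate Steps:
$h = 2$
$a = 2$
$D{\left(b \right)} = b + 2 b^{2}$
$v{\left(E \right)} = 2$
$G{\left(0 \right)} \left(18 + v{\left(D{\left(2 \right)} \right)}\right) = 0 \left(18 + 2\right) = 0 \cdot 20 = 0$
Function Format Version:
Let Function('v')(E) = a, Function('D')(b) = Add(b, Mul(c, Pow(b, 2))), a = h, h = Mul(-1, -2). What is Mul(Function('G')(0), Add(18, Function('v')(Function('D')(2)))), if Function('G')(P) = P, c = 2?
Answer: 0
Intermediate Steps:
h = 2
a = 2
Function('D')(b) = Add(b, Mul(2, Pow(b, 2)))
Function('v')(E) = 2
Mul(Function('G')(0), Add(18, Function('v')(Function('D')(2)))) = Mul(0, Add(18, 2)) = Mul(0, 20) = 0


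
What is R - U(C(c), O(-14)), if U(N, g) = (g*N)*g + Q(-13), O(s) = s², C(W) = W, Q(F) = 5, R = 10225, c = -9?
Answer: 355964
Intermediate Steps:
U(N, g) = 5 + N*g² (U(N, g) = (g*N)*g + 5 = (N*g)*g + 5 = N*g² + 5 = 5 + N*g²)
R - U(C(c), O(-14)) = 10225 - (5 - 9*((-14)²)²) = 10225 - (5 - 9*196²) = 10225 - (5 - 9*38416) = 10225 - (5 - 345744) = 10225 - 1*(-345739) = 10225 + 345739 = 355964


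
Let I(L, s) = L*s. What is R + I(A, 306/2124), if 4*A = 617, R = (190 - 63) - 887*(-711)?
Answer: 297740537/472 ≈ 6.3081e+5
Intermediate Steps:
R = 630784 (R = 127 + 630657 = 630784)
A = 617/4 (A = (¼)*617 = 617/4 ≈ 154.25)
R + I(A, 306/2124) = 630784 + 617*(306/2124)/4 = 630784 + 617*(306*(1/2124))/4 = 630784 + (617/4)*(17/118) = 630784 + 10489/472 = 297740537/472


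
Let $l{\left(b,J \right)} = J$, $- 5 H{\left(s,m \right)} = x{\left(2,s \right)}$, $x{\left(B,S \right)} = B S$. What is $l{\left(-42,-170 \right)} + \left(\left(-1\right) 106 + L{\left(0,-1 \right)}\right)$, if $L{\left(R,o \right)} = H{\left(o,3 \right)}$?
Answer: $- \frac{1378}{5} \approx -275.6$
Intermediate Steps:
$H{\left(s,m \right)} = - \frac{2 s}{5}$
$L{\left(R,o \right)} = - \frac{2 o}{5}$
$l{\left(-42,-170 \right)} + \left(\left(-1\right) 106 + L{\left(0,-1 \right)}\right) = -170 - \frac{528}{5} = - \frac{1378}{5}$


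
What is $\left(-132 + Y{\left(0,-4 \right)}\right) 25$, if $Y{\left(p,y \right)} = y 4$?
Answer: $-3700$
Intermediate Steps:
$Y{\left(p,y \right)} = 4 y$
$\left(-132 + Y{\left(0,-4 \right)}\right) 25 = \left(-132 + 4 \left(-4\right)\right) 25 = \left(-132 - 16\right) 25 = \left(-148\right) 25 = -3700$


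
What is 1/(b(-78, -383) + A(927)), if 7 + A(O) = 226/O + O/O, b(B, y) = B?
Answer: -927/77642 ≈ -0.011939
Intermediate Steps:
A(O) = -6 + 226/O (A(O) = -7 + (226/O + O/O) = -7 + (226/O + 1) = -7 + (1 + 226/O) = -6 + 226/O)
1/(b(-78, -383) + A(927)) = 1/(-78 + (-6 + 226/927)) = 1/(-78 - 5336/927) = 1/(-77642/927) = -927/77642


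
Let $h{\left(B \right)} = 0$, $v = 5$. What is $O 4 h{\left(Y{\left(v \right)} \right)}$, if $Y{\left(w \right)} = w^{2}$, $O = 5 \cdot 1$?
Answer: $0$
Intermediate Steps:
$O = 5$
$O 4 h{\left(Y{\left(v \right)} \right)} = 5 \cdot 4 \cdot 0 = 20 \cdot 0 = 0$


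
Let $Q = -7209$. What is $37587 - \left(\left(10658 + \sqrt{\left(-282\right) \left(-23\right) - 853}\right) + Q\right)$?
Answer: $34138 - \sqrt{5633} \approx 34063.0$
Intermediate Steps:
$37587 - \left(\left(10658 + \sqrt{\left(-282\right) \left(-23\right) - 853}\right) + Q\right) = 37587 - \left(\left(10658 + \sqrt{\left(-282\right) \left(-23\right) - 853}\right) - 7209\right) = 37587 - \left(\left(10658 + \sqrt{6486 - 853}\right) - 7209\right) = 37587 - \left(\left(10658 + \sqrt{5633}\right) - 7209\right) = 37587 - \left(3449 + \sqrt{5633}\right) = 34138 - \sqrt{5633}$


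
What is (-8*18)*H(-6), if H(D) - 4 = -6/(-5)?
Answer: -3744/5 ≈ -748.80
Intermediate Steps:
H(D) = 26/5 (H(D) = 4 - 6/(-5) = 4 - 6*(-1/5) = 4 + 6/5 = 26/5)
(-8*18)*H(-6) = -8*18*(26/5) = -144*26/5 = -3744/5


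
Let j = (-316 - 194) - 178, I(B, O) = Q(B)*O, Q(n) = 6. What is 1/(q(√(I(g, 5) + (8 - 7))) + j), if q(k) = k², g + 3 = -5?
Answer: -1/657 ≈ -0.0015221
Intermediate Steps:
g = -8 (g = -3 - 5 = -8)
I(B, O) = 6*O
j = -688 (j = -510 - 178 = -688)
1/(q(√(I(g, 5) + (8 - 7))) + j) = 1/((√(6*5 + (8 - 7)))² - 688) = 1/((√(30 + 1))² - 688) = 1/((√31)² - 688) = 1/(31 - 688) = 1/(-657) = -1/657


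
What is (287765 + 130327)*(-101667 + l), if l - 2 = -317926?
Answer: -175427640372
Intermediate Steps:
l = -317924 (l = 2 - 317926 = -317924)
(287765 + 130327)*(-101667 + l) = (287765 + 130327)*(-101667 - 317924) = 418092*(-419591) = -175427640372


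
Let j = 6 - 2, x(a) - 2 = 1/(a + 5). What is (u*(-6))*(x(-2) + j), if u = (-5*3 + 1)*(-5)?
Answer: -2660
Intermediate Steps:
x(a) = 2 + 1/(5 + a) (x(a) = 2 + 1/(a + 5) = 2 + 1/(5 + a))
j = 4
u = 70 (u = (-15 + 1)*(-5) = -14*(-5) = 70)
(u*(-6))*(x(-2) + j) = (70*(-6))*((11 + 2*(-2))/(5 - 2) + 4) = -420*((11 - 4)/3 + 4) = -420*((1/3)*7 + 4) = -420*(7/3 + 4) = -420*19/3 = -2660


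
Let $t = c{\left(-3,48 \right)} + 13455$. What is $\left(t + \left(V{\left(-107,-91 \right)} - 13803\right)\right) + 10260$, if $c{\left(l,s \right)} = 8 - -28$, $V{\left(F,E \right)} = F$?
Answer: $9841$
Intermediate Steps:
$c{\left(l,s \right)} = 36$ ($c{\left(l,s \right)} = 8 + 28 = 36$)
$t = 13491$ ($t = 36 + 13455 = 13491$)
$\left(t + \left(V{\left(-107,-91 \right)} - 13803\right)\right) + 10260 = \left(13491 - 13910\right) + 10260 = -419 + 10260 = 9841$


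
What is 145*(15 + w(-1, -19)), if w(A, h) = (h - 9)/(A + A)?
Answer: 4205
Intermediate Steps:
w(A, h) = (-9 + h)/(2*A) (w(A, h) = (-9 + h)/((2*A)) = (-9 + h)*(1/(2*A)) = (-9 + h)/(2*A))
145*(15 + w(-1, -19)) = 145*(15 + (1/2)*(-9 - 19)/(-1)) = 145*(15 + (1/2)*(-1)*(-28)) = 145*(15 + 14) = 145*29 = 4205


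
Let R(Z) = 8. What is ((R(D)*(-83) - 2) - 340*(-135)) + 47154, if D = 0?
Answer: 92388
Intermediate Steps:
((R(D)*(-83) - 2) - 340*(-135)) + 47154 = ((8*(-83) - 2) - 340*(-135)) + 47154 = ((-664 - 2) + 45900) + 47154 = (-666 + 45900) + 47154 = 45234 + 47154 = 92388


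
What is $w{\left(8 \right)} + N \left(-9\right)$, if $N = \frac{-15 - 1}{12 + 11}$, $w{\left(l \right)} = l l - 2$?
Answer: $\frac{1570}{23} \approx 68.261$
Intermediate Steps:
$w{\left(l \right)} = -2 + l^{2}$ ($w{\left(l \right)} = l^{2} - 2 = -2 + l^{2}$)
$N = - \frac{16}{23} \approx -0.69565$
$w{\left(8 \right)} + N \left(-9\right) = \left(-2 + 8^{2}\right) - - \frac{144}{23} = \left(-2 + 64\right) + \frac{144}{23} = 62 + \frac{144}{23} = \frac{1570}{23}$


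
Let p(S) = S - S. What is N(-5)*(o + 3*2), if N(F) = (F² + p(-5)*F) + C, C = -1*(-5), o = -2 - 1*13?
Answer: -270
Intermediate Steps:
p(S) = 0
o = -15 (o = -2 - 13 = -15)
C = 5
N(F) = 5 + F² (N(F) = (F² + 0*F) + 5 = (F² + 0) + 5 = F² + 5 = 5 + F²)
N(-5)*(o + 3*2) = (5 + (-5)²)*(-15 + 3*2) = (5 + 25)*(-15 + 6) = 30*(-9) = -270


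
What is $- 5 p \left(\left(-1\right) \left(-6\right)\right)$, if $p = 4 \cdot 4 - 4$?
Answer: $-360$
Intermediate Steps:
$p = 12$ ($p = 16 - 4 = 12$)
$- 5 p \left(\left(-1\right) \left(-6\right)\right) = \left(-5\right) 12 \left(\left(-1\right) \left(-6\right)\right) = \left(-60\right) 6 = -360$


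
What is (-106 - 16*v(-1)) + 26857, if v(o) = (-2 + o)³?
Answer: 27183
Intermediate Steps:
(-106 - 16*v(-1)) + 26857 = (-106 - 16*(-2 - 1)³) + 26857 = (-106 - 16*(-3)³) + 26857 = (-106 - 16*(-27)) + 26857 = (-106 + 432) + 26857 = 326 + 26857 = 27183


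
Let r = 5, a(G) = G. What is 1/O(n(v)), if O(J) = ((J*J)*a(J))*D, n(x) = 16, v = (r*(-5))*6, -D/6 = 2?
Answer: -1/49152 ≈ -2.0345e-5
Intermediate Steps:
D = -12 (D = -6*2 = -12)
v = -150 (v = (5*(-5))*6 = -25*6 = -150)
O(J) = -12*J**3 (O(J) = ((J*J)*J)*(-12) = (J**2*J)*(-12) = J**3*(-12) = -12*J**3)
1/O(n(v)) = 1/(-12*16**3) = 1/(-12*4096) = 1/(-49152) = -1/49152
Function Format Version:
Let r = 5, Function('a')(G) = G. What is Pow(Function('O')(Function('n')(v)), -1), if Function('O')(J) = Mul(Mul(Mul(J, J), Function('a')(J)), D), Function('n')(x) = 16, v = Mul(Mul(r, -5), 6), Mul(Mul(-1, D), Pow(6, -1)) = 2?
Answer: Rational(-1, 49152) ≈ -2.0345e-5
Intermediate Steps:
D = -12 (D = Mul(-6, 2) = -12)
v = -150 (v = Mul(Mul(5, -5), 6) = Mul(-25, 6) = -150)
Function('O')(J) = Mul(-12, Pow(J, 3)) (Function('O')(J) = Mul(Mul(Mul(J, J), J), -12) = Mul(Mul(Pow(J, 2), J), -12) = Mul(Pow(J, 3), -12) = Mul(-12, Pow(J, 3)))
Pow(Function('O')(Function('n')(v)), -1) = Pow(Mul(-12, Pow(16, 3)), -1) = Pow(Mul(-12, 4096), -1) = Pow(-49152, -1) = Rational(-1, 49152)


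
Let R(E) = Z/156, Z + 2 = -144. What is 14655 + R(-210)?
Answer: 1143017/78 ≈ 14654.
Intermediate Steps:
Z = -146 (Z = -2 - 144 = -146)
R(E) = -73/78 (R(E) = -146/156 = -146*1/156 = -73/78)
14655 + R(-210) = 14655 - 73/78 = 1143017/78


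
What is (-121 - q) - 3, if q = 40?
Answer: -164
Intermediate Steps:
(-121 - q) - 3 = (-121 - 1*40) - 3 = (-121 - 40) - 3 = -161 - 3 = -164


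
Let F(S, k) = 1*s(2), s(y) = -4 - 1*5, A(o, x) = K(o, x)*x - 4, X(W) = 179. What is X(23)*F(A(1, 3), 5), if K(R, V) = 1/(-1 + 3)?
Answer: -1611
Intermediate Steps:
K(R, V) = ½ (K(R, V) = 1/2 = ½)
A(o, x) = -4 + x/2 (A(o, x) = x/2 - 4 = -4 + x/2)
s(y) = -9 (s(y) = -4 - 5 = -9)
F(S, k) = -9 (F(S, k) = 1*(-9) = -9)
X(23)*F(A(1, 3), 5) = 179*(-9) = -1611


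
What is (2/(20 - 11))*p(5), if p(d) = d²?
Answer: 50/9 ≈ 5.5556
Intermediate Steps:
(2/(20 - 11))*p(5) = (2/(20 - 11))*5² = (2/9)*25 = 50/9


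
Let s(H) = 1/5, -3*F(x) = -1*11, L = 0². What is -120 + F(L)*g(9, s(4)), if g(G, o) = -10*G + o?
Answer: -6739/15 ≈ -449.27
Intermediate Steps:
L = 0
F(x) = 11/3 (F(x) = -(-1)*11/3 = -⅓*(-11) = 11/3)
s(H) = ⅕
g(G, o) = o - 10*G
-120 + F(L)*g(9, s(4)) = -120 + 11*(⅕ - 10*9)/3 = -120 + 11*(⅕ - 90)/3 = -120 + (11/3)*(-449/5) = -120 - 4939/15 = -6739/15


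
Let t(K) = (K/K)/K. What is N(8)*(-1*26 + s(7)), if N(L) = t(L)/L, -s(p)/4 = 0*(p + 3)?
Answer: -13/32 ≈ -0.40625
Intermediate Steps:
t(K) = 1/K
s(p) = 0 (s(p) = -0*(p + 3) = -0*(3 + p) = -4*0 = 0)
N(L) = L**(-2) (N(L) = 1/(L*L) = L**(-2))
N(8)*(-1*26 + s(7)) = (-1*26 + 0)/8**2 = (-26 + 0)/64 = (1/64)*(-26) = -13/32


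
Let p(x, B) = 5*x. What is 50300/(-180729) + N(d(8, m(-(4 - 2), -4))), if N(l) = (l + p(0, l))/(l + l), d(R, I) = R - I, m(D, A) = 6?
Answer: 80129/361458 ≈ 0.22168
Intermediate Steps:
N(l) = ½ (N(l) = (l + 5*0)/(l + l) = (l + 0)/((2*l)) = l*(1/(2*l)) = ½)
50300/(-180729) + N(d(8, m(-(4 - 2), -4))) = 50300/(-180729) + ½ = 50300*(-1/180729) + ½ = -50300/180729 + ½ = 80129/361458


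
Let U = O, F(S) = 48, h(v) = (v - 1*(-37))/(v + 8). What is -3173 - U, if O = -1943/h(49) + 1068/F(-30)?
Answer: -328081/172 ≈ -1907.4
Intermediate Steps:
h(v) = (37 + v)/(8 + v) (h(v) = (v + 37)/(8 + v) = (37 + v)/(8 + v))
O = -217675/172 (O = -1943*(8 + 49)/(37 + 49) + 1068/48 = -1943/(86/57) + 1068*(1/48) = -1943/((1/57)*86) + 89/4 = -1943/86/57 + 89/4 = -1943*57/86 + 89/4 = -110751/86 + 89/4 = -217675/172 ≈ -1265.6)
U = -217675/172 ≈ -1265.6
-3173 - U = -3173 - 1*(-217675/172) = -3173 + 217675/172 = -328081/172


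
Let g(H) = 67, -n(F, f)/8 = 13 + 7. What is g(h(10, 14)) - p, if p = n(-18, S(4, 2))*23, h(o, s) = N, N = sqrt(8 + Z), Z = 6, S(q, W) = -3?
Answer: 3747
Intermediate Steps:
n(F, f) = -160 (n(F, f) = -8*(13 + 7) = -8*20 = -160)
N = sqrt(14) (N = sqrt(8 + 6) = sqrt(14) ≈ 3.7417)
h(o, s) = sqrt(14)
p = -3680 (p = -160*23 = -3680)
g(h(10, 14)) - p = 67 - 1*(-3680) = 67 + 3680 = 3747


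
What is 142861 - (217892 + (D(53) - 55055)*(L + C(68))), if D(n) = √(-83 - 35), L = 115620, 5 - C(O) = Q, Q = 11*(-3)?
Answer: 6367476159 - 115658*I*√118 ≈ 6.3675e+9 - 1.2564e+6*I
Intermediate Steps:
Q = -33
C(O) = 38 (C(O) = 5 - 1*(-33) = 5 + 33 = 38)
D(n) = I*√118 (D(n) = √(-118) = I*√118)
142861 - (217892 + (D(53) - 55055)*(L + C(68))) = 142861 - (217892 + (I*√118 - 55055)*(115620 + 38)) = 142861 - (217892 + (-55055 + I*√118)*115658) = 142861 - (217892 + (-6367551190 + 115658*I*√118)) = 142861 - (-6367333298 + 115658*I*√118) = 142861 + (6367333298 - 115658*I*√118) = 6367476159 - 115658*I*√118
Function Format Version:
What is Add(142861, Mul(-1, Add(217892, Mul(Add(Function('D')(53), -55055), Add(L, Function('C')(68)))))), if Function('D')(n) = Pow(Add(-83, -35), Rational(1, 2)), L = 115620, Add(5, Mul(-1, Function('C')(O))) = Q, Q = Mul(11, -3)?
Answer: Add(6367476159, Mul(-115658, I, Pow(118, Rational(1, 2)))) ≈ Add(6.3675e+9, Mul(-1.2564e+6, I))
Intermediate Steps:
Q = -33
Function('C')(O) = 38 (Function('C')(O) = Add(5, Mul(-1, -33)) = Add(5, 33) = 38)
Function('D')(n) = Mul(I, Pow(118, Rational(1, 2))) (Function('D')(n) = Pow(-118, Rational(1, 2)) = Mul(I, Pow(118, Rational(1, 2))))
Add(142861, Mul(-1, Add(217892, Mul(Add(Function('D')(53), -55055), Add(L, Function('C')(68)))))) = Add(142861, Mul(-1, Add(217892, Mul(Add(Mul(I, Pow(118, Rational(1, 2))), -55055), Add(115620, 38))))) = Add(142861, Mul(-1, Add(217892, Mul(Add(-55055, Mul(I, Pow(118, Rational(1, 2)))), 115658)))) = Add(142861, Mul(-1, Add(217892, Add(-6367551190, Mul(115658, I, Pow(118, Rational(1, 2))))))) = Add(142861, Mul(-1, Add(-6367333298, Mul(115658, I, Pow(118, Rational(1, 2)))))) = Add(142861, Add(6367333298, Mul(-115658, I, Pow(118, Rational(1, 2))))) = Add(6367476159, Mul(-115658, I, Pow(118, Rational(1, 2))))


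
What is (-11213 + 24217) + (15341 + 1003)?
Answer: 29348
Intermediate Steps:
(-11213 + 24217) + (15341 + 1003) = 13004 + 16344 = 29348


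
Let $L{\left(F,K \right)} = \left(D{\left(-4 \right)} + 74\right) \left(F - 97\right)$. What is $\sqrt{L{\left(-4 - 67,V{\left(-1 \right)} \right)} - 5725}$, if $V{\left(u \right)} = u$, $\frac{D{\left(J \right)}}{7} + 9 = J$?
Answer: $i \sqrt{2869} \approx 53.563 i$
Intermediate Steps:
$D{\left(J \right)} = -63 + 7 J$
$L{\left(F,K \right)} = 1649 - 17 F$ ($L{\left(F,K \right)} = \left(\left(-63 + 7 \left(-4\right)\right) + 74\right) \left(F - 97\right) = \left(\left(-63 - 28\right) + 74\right) \left(-97 + F\right) = \left(-91 + 74\right) \left(-97 + F\right) = - 17 \left(-97 + F\right) = 1649 - 17 F$)
$\sqrt{L{\left(-4 - 67,V{\left(-1 \right)} \right)} - 5725} = \sqrt{\left(1649 - 17 \left(-4 - 67\right)\right) - 5725} = \sqrt{\left(1649 - -1207\right) - 5725} = \sqrt{\left(1649 + 1207\right) - 5725} = \sqrt{2856 - 5725} = \sqrt{-2869} = i \sqrt{2869}$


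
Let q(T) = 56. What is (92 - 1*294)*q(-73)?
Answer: -11312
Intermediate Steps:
(92 - 1*294)*q(-73) = (92 - 1*294)*56 = (92 - 294)*56 = -202*56 = -11312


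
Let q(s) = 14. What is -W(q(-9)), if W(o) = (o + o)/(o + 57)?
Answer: -28/71 ≈ -0.39437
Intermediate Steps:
W(o) = 2*o/(57 + o) (W(o) = (2*o)/(57 + o) = 2*o/(57 + o))
-W(q(-9)) = -2*14/(57 + 14) = -2*14/71 = -1*28/71 = -28/71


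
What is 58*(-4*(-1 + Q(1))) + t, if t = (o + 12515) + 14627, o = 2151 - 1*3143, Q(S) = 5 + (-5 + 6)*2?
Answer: 24758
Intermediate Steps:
Q(S) = 7 (Q(S) = 5 + 1*2 = 5 + 2 = 7)
o = -992 (o = 2151 - 3143 = -992)
t = 26150 (t = (-992 + 12515) + 14627 = 11523 + 14627 = 26150)
58*(-4*(-1 + Q(1))) + t = 58*(-4*(-1 + 7)) + 26150 = 58*(-4*6) + 26150 = 58*(-24) + 26150 = -1392 + 26150 = 24758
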